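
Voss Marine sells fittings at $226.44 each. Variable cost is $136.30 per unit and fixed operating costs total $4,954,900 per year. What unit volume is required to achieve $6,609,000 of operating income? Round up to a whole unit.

128,289 fittings

Contribution margin per unit = $226.44 − $136.30 = $90.14.
Need Q such that Q × $90.14 − $4,954,900 = $6,609,000, i.e. Q = $11,563,900 / $90.14 = 128,288.22 → 128,289.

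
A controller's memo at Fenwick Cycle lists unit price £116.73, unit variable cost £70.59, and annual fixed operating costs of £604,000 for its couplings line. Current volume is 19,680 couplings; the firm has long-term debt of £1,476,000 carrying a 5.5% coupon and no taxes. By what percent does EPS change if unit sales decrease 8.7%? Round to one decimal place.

-35.4%

Contribution at this volume is 19,680 × £46.14 = £908,035.20.
Operating income = contribution − fixed costs = £908,035.20 − £604,000 = £304,035.20.
After interest of £81,180.00, pre-tax earnings = £222,855.20.
Degree of combined leverage = contribution ÷ (EBIT − I) = £908,035.20 ÷ £222,855.20 = 4.0746.
EPS therefore changes by 4.0746 × (-8.7%) = -35.4%.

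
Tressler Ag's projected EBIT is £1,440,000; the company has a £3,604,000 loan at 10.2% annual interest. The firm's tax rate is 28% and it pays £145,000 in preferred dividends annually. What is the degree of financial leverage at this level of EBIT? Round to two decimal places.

1.65

Annual interest charges come to £367,608.00.
Preferred dividends grossed up pre-tax: £145,000 / (1 − 0.28) = £201,388.89.
DFL = EBIT ÷ [EBIT − I − D_p/(1−t)] = £1,440,000 ÷ [£1,440,000 − £367,608.00 − £201,388.89] = £1,440,000 ÷ £871,003.11 = 1.6533.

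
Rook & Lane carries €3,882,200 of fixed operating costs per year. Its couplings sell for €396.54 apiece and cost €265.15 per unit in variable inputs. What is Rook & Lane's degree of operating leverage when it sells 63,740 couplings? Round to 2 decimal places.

1.86

Contribution at this volume is 63,740 × €131.39 = €8,374,798.60.
EBIT = €8,374,798.60 − €3,882,200 = €4,492,598.60.
So DOL = total CM / EBIT = €8,374,798.60 / €4,492,598.60 = 1.8641.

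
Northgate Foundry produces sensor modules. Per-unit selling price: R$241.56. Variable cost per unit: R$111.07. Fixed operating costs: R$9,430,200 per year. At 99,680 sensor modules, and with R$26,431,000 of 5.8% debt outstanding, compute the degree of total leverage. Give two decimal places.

Total contribution margin = 99,680 × R$130.49 = R$13,007,243.20.
Operating income = contribution − fixed costs = R$13,007,243.20 − R$9,430,200 = R$3,577,043.20. Interest = R$1,532,998.00.
DOL = R$13,007,243.20 ÷ R$3,577,043.20 = 3.6363; DFL = R$3,577,043.20 ÷ R$2,044,045.20 = 1.7500.
DCL = DOL × DFL = 3.6363 × 1.7500 = 6.3635.

6.36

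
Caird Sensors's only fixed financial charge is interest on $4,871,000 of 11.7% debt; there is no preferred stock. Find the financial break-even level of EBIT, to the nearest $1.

Annual interest = 11.7% × $4,871,000 = $569,907.00.
With no preferred dividends, EPS = 0 when EBIT exactly covers interest, so the financial break-even EBIT is $569,907.00.

$569,907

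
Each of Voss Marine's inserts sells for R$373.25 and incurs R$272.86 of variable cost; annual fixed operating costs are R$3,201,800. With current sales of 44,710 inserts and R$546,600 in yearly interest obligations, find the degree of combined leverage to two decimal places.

Total contribution margin = 44,710 × R$100.39 = R$4,488,436.90.
Operating income = contribution − fixed costs = R$4,488,436.90 − R$3,201,800 = R$1,286,636.90. Interest = R$546,600.00, so EBIT − I = R$740,036.90.
DCL = contribution ÷ (EBIT − I) = R$4,488,436.90 ÷ R$740,036.90 = 6.0652.

6.07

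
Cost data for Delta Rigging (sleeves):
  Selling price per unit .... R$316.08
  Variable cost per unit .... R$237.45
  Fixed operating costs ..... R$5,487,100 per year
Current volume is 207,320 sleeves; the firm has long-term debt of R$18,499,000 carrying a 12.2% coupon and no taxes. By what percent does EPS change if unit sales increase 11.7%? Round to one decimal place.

+22.3%

Total contribution margin = 207,320 × R$78.63 = R$16,301,571.60.
Subtracting fixed costs: EBIT = R$16,301,571.60 − R$5,487,100 = R$10,814,471.60.
After interest of R$2,256,878.00, pre-tax earnings = R$8,557,593.60.
Degree of combined leverage = contribution ÷ (EBIT − I) = R$16,301,571.60 ÷ R$8,557,593.60 = 1.9049.
EPS therefore changes by 1.9049 × (+11.7%) = +22.3%.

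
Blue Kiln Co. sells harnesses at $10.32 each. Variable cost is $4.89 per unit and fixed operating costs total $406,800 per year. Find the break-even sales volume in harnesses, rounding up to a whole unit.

Unit CM = price − variable cost = $10.32 − $4.89 = $5.43.
Break-even Q = $406,800 / $5.43 = 74,917.13 → 74,918 harnesses.

74,918 harnesses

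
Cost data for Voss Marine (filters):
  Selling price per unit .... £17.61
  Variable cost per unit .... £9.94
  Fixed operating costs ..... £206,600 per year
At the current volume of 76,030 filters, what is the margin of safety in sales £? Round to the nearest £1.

£864,543

Contribution margin per unit = £17.61 − £9.94 = £7.67. Break-even units = £206,600 ÷ £7.67 = 26,936.11; break-even revenue = 26,936.11 × £17.61 = £474,344.98.
Actual sales revenue = 76,030 × £17.61 = £1,338,888.30.
Margin of safety = £1,338,888.30 − £474,344.98 = £864,543.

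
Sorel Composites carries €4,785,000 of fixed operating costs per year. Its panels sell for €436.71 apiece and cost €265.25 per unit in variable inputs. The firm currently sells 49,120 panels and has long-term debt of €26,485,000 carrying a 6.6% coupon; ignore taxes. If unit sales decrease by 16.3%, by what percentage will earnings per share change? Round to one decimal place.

At 49,120 units, contribution = 49,120 × €171.46 = €8,422,115.20.
EBIT = €8,422,115.20 − €4,785,000 = €3,637,115.20.
After interest of €1,748,010.00, pre-tax earnings = €1,889,105.20.
DCL = total CM / (EBIT − I) = €8,422,115.20 / €1,889,105.20 = 4.4583.
EPS therefore changes by 4.4583 × (-16.3%) = -72.7%.

-72.7%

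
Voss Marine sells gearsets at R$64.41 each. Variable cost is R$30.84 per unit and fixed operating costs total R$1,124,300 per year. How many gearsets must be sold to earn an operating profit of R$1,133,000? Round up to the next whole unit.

67,242 gearsets

Unit CM = price − variable cost = R$64.41 − R$30.84 = R$33.57.
Required volume = (fixed costs + target profit) ÷ CM = (R$1,124,300 + R$1,133,000) ÷ R$33.57 = 67,241.58, so 67,242 gearsets.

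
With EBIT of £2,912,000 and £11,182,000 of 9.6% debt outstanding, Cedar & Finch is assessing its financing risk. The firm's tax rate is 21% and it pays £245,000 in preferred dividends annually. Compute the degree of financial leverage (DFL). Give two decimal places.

Annual interest charges come to £1,073,472.00.
Preferred dividends grossed up pre-tax: £245,000 / (1 − 0.21) = £310,126.58.
DFL = EBIT ÷ [EBIT − I − D_p/(1−t)] = £2,912,000 ÷ [£2,912,000 − £1,073,472.00 − £310,126.58] = £2,912,000 ÷ £1,528,401.42 = 1.9053.

1.91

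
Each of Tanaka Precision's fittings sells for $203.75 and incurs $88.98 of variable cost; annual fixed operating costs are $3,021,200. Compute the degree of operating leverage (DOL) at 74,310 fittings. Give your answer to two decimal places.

1.55

At 74,310 units, contribution = 74,310 × $114.77 = $8,528,558.70.
Subtracting fixed costs: EBIT = $8,528,558.70 − $3,021,200 = $5,507,358.70.
So DOL = total CM / EBIT = $8,528,558.70 / $5,507,358.70 = 1.5486.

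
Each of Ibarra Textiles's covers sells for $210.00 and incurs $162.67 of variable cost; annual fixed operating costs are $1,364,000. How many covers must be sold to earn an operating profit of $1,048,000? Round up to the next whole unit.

Unit CM = price − variable cost = $210.00 − $162.67 = $47.33.
Required volume = (fixed costs + target profit) ÷ CM = ($1,364,000 + $1,048,000) ÷ $47.33 = 50,961.34, so 50,962 covers.

50,962 covers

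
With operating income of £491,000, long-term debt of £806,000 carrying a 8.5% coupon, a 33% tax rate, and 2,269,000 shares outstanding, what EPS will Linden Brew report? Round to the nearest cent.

£0.12

Interest = £68,510.00, so EBT = £491,000 − £68,510.00 = £422,490.00.
After tax at 33%: net income = £422,490.00 × 0.67 = £283,068.30.
Per share: £283,068.30 / 2,269,000 shares = £0.12.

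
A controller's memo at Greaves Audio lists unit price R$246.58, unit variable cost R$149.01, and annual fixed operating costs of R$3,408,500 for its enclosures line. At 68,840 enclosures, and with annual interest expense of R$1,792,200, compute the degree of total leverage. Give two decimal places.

Contribution at this volume is 68,840 × R$97.57 = R$6,716,718.80.
Operating income = contribution − fixed costs = R$6,716,718.80 − R$3,408,500 = R$3,308,218.80. Interest = R$1,792,200.00, so EBIT − I = R$1,516,018.80.
DCL = contribution ÷ (EBIT − I) = R$6,716,718.80 ÷ R$1,516,018.80 = 4.4305.

4.43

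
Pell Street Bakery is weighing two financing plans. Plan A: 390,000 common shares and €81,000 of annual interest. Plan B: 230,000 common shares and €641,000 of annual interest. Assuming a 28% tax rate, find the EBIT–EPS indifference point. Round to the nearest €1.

€1,446,000

At indifference, (EBIT − 81,000)(1 − t)/390,000 = (EBIT − 641,000)(1 − t)/230,000.
The (1 − t) factor cancels: (EBIT − 81,000) × 230,000 = (EBIT − 641,000) × 390,000.
Solving, EBIT = (641,000·390,000 − 81,000·230,000) / (390,000 − 230,000) = 231,360,000,000 / 160,000 = 1,446,000.00.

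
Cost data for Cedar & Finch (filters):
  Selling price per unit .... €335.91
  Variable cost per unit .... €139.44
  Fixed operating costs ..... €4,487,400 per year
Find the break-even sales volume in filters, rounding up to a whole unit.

22,841 filters

Each unit contributes €335.91 − €139.44 = €196.47.
Break-even Q = €4,487,400 / €196.47 = 22,840.13 → 22,841 filters.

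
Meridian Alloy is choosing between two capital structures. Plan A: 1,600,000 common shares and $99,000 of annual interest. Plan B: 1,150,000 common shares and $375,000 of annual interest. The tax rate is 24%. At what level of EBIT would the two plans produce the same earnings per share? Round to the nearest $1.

Set EPS_A = EPS_B: (EBIT − $99,000)(1 − 0.24) ÷ 1,600,000 = (EBIT − $375,000)(1 − 0.24) ÷ 1,150,000.
The (1 − t) factor cancels: (EBIT − 99,000) × 1,150,000 = (EBIT − 375,000) × 1,600,000.
Solving, EBIT = (375,000·1,600,000 − 99,000·1,150,000) / (1,600,000 − 1,150,000) = 486,150,000,000 / 450,000 = 1,080,333.33.

$1,080,333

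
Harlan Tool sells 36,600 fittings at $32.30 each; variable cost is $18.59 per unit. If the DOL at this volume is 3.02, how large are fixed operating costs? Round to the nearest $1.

Total contribution margin = 36,600 × $13.71 = $501,786.00.
DOL = contribution / EBIT, so EBIT = $501,786.00 / 3.02 = $166,154.30.
Fixed costs = CM − EBIT = $501,786.00 − $166,154.30 = $335,632.

$335,632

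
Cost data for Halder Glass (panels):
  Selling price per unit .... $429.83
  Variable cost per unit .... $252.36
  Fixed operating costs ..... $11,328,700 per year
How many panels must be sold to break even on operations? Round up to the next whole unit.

Contribution margin per unit = $429.83 − $252.36 = $177.47.
Units to break even: $11,328,700 ÷ $177.47 = 63,834.45, rounded up to 63,835.

63,835 panels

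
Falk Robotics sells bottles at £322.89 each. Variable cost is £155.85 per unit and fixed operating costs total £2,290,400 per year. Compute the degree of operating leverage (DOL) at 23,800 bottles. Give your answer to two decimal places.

2.36

Contribution at this volume is 23,800 × £167.04 = £3,975,552.00.
Operating income = contribution − fixed costs = £3,975,552.00 − £2,290,400 = £1,685,152.00.
Degree of operating leverage = £3,975,552.00 / £1,685,152.00 = 2.3592.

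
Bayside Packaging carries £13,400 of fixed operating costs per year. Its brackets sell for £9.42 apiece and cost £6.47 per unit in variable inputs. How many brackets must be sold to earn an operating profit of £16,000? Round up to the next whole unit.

9,967 brackets

Each unit contributes £9.42 − £6.47 = £2.95.
Units = (FC + target) / CM = (£13,400 + £16,000) / £2.95 = 9,966.10, so 9,967 brackets.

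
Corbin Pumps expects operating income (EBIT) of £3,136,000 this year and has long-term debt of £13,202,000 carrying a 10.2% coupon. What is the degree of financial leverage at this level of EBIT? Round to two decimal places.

Interest = £1,346,604.00.
Degree of financial leverage = EBIT / (EBIT − interest) = £3,136,000 / £1,789,396.00 = 1.7525.

1.75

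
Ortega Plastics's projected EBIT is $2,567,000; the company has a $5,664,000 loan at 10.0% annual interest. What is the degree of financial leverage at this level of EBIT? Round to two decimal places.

1.28

Annual interest charges come to $566,400.00.
DFL = EBIT ÷ (EBIT − I) = $2,567,000 ÷ ($2,567,000 − $566,400.00) = $2,567,000 ÷ $2,000,600.00 = 1.2831.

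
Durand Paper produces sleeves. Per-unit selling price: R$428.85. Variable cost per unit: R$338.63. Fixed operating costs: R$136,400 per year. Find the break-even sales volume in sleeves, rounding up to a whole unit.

1,512 sleeves

Unit CM = price − variable cost = R$428.85 − R$338.63 = R$90.22.
Break-even Q = R$136,400 / R$90.22 = 1,511.86 → 1,512 sleeves.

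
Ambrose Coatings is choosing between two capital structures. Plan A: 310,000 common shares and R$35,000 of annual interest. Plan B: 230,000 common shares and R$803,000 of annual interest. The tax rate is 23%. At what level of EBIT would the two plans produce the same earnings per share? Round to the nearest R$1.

Set EPS_A = EPS_B: (EBIT − R$35,000)(1 − 0.23) ÷ 310,000 = (EBIT − R$803,000)(1 − 0.23) ÷ 230,000.
The (1 − t) factor cancels: (EBIT − 35,000) × 230,000 = (EBIT − 803,000) × 310,000.
EBIT × (310,000 − 230,000) = 803,000 × 310,000 − 35,000 × 230,000 = 240,880,000,000, so EBIT = 240,880,000,000 ÷ 80,000 = 3,011,000.00.

R$3,011,000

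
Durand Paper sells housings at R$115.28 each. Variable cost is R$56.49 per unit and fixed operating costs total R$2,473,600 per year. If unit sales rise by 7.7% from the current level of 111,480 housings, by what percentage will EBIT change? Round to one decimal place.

Contribution at this volume is 111,480 × R$58.79 = R$6,553,909.20.
Operating income = contribution − fixed costs = R$6,553,909.20 − R$2,473,600 = R$4,080,309.20.
Degree of operating leverage = R$6,553,909.20 / R$4,080,309.20 = 1.6062.
Operating income changes by 1.6062 × +7.7% = +12.4%.

+12.4%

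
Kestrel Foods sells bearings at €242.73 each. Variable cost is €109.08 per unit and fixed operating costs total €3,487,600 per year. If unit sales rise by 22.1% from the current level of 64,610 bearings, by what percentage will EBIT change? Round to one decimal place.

+37.1%

At 64,610 units, contribution = 64,610 × €133.65 = €8,635,126.50.
Operating income = contribution − fixed costs = €8,635,126.50 − €3,487,600 = €5,147,526.50.
DOL = contribution ÷ EBIT = €8,635,126.50 ÷ €5,147,526.50 = 1.6775.
Operating income changes by 1.6775 × +22.1% = +37.1%.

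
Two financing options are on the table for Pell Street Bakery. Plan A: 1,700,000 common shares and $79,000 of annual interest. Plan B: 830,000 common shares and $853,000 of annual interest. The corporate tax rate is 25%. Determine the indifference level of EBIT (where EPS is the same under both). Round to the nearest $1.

Set EPS_A = EPS_B: (EBIT − $79,000)(1 − 0.25) ÷ 1,700,000 = (EBIT − $853,000)(1 − 0.25) ÷ 830,000.
The (1 − t) factor cancels: (EBIT − 79,000) × 830,000 = (EBIT − 853,000) × 1,700,000.
Solving, EBIT = (853,000·1,700,000 − 79,000·830,000) / (1,700,000 − 830,000) = 1,384,530,000,000 / 870,000 = 1,591,413.79.

$1,591,414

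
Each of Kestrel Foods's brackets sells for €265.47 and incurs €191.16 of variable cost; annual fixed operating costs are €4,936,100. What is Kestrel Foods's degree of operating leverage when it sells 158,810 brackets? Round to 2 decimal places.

1.72

At 158,810 units, contribution = 158,810 × €74.31 = €11,801,171.10.
Operating income = contribution − fixed costs = €11,801,171.10 − €4,936,100 = €6,865,071.10.
So DOL = total CM / EBIT = €11,801,171.10 / €6,865,071.10 = 1.7190.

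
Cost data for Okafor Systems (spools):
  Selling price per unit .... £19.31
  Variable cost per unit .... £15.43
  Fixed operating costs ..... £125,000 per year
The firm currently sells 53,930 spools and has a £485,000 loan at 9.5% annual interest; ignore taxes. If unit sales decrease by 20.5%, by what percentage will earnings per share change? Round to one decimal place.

-112.4%

At 53,930 units, contribution = 53,930 × £3.88 = £209,248.40.
EBIT = £209,248.40 − £125,000 = £84,248.40.
Interest = £46,075.00, so EBIT − I = £38,173.40.
DCL = total CM / (EBIT − I) = £209,248.40 / £38,173.40 = 5.4815.
%ΔEPS = DCL × %ΔSales = 5.4815 × -20.5% = -112.4%.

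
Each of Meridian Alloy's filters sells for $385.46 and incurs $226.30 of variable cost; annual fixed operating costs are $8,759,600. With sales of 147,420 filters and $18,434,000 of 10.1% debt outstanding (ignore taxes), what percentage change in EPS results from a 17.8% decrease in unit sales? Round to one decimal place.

-32.5%

At 147,420 units, contribution = 147,420 × $159.16 = $23,463,367.20.
Subtracting fixed costs: EBIT = $23,463,367.20 − $8,759,600 = $14,703,767.20.
After interest of $1,861,834.00, pre-tax earnings = $12,841,933.20.
Degree of combined leverage = contribution ÷ (EBIT − I) = $23,463,367.20 ÷ $12,841,933.20 = 1.8271.
EPS therefore changes by 1.8271 × (-17.8%) = -32.5%.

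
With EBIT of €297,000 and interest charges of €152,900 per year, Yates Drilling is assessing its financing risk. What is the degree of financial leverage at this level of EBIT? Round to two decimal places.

2.06

Interest = €152,900.00.
DFL = EBIT ÷ (EBIT − I) = €297,000 ÷ (€297,000 − €152,900.00) = €297,000 ÷ €144,100.00 = 2.0611.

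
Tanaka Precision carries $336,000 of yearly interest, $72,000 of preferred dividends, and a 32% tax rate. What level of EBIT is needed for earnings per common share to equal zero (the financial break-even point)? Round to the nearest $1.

Preferred dividends are paid after tax, so their pre-tax equivalent is $72,000 ÷ (1 − 0.32) = $105,882.35.
Financial break-even EBIT = interest + D_p ÷ (1 − t) = $336,000 + $105,882.35 = $441,882.35.

$441,882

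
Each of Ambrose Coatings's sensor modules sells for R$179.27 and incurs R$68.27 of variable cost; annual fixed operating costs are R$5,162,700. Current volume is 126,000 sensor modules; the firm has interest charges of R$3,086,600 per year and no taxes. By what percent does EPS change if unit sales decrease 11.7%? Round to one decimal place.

At 126,000 units, contribution = 126,000 × R$111.00 = R$13,986,000.00.
EBIT = R$13,986,000.00 − R$5,162,700 = R$8,823,300.00.
After interest of R$3,086,600.00, pre-tax earnings = R$5,736,700.00.
DCL = total CM / (EBIT − I) = R$13,986,000.00 / R$5,736,700.00 = 2.4380.
%ΔEPS = DCL × %ΔSales = 2.4380 × -11.7% = -28.5%.

-28.5%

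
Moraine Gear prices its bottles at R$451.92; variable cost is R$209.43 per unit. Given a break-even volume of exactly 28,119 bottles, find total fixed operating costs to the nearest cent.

Unit CM = price − variable cost = R$451.92 − R$209.43 = R$242.49.
Fixed costs = break-even units × CM = 28,119 × R$242.49 = R$6,818,576.31.

R$6,818,576.31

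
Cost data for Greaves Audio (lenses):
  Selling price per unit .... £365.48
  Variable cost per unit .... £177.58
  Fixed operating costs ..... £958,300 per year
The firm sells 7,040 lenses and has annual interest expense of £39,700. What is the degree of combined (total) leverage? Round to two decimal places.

Contribution at this volume is 7,040 × £187.90 = £1,322,816.00.
EBIT = £1,322,816.00 − £958,300 = £364,516.00. Interest = £39,700.00.
DOL = £1,322,816.00 ÷ £364,516.00 = 3.6290; DFL = £364,516.00 ÷ £324,816.00 = 1.1222.
DCL = DOL × DFL = 3.6290 × 1.1222 = 4.0725.

4.07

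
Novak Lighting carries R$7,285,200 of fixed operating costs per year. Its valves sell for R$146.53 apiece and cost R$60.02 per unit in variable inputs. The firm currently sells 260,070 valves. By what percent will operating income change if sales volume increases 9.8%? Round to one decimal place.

+14.5%

Contribution at this volume is 260,070 × R$86.51 = R$22,498,655.70.
Operating income = contribution − fixed costs = R$22,498,655.70 − R$7,285,200 = R$15,213,455.70.
DOL = contribution ÷ EBIT = R$22,498,655.70 ÷ R$15,213,455.70 = 1.4789.
So EBIT moves 1.4789 × (+9.8%) = +14.5%.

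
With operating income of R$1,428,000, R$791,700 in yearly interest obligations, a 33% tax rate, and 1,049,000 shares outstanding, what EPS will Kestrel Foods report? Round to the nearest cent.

Pre-tax income = R$1,428,000 − R$791,700.00 = R$636,300.00.
After tax at 33%: net income = R$636,300.00 × 0.67 = R$426,321.00.
EPS = R$426,321.00 ÷ 1,049,000 = R$0.41.

R$0.41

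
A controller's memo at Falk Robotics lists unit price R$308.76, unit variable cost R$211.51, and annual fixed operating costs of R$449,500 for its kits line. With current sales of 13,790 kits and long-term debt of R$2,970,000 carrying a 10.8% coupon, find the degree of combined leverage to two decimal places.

Total contribution margin = 13,790 × R$97.25 = R$1,341,077.50.
Subtracting fixed costs: EBIT = R$1,341,077.50 − R$449,500 = R$891,577.50. Interest = R$320,760.00.
DOL = R$1,341,077.50 ÷ R$891,577.50 = 1.5042; DFL = R$891,577.50 ÷ R$570,817.50 = 1.5619.
Combined leverage = 1.5042 × 1.5619 = 2.3494.

2.35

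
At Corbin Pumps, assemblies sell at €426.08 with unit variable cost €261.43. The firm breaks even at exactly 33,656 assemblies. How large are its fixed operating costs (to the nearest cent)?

Each unit contributes €426.08 − €261.43 = €164.65.
Since BE = FC / CM, FC = 33,656 × €164.65 = €5,541,460.40.

€5,541,460.40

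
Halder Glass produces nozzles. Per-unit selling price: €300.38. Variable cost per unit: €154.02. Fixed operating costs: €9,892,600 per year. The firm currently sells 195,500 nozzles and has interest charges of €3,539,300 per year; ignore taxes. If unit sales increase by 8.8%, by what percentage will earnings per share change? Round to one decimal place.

+16.6%

Contribution at this volume is 195,500 × €146.36 = €28,613,380.00.
Subtracting fixed costs: EBIT = €28,613,380.00 − €9,892,600 = €18,720,780.00.
After interest of €3,539,300.00, pre-tax earnings = €15,181,480.00.
Degree of combined leverage = contribution ÷ (EBIT − I) = €28,613,380.00 ÷ €15,181,480.00 = 1.8848.
%ΔEPS = DCL × %ΔSales = 1.8848 × +8.8% = +16.6%.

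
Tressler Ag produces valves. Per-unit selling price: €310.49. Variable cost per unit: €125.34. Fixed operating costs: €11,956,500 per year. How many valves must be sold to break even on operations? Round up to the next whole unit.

Each unit contributes €310.49 − €125.34 = €185.15.
Break-even Q = €11,956,500 / €185.15 = 64,577.37 → 64,578 valves.

64,578 valves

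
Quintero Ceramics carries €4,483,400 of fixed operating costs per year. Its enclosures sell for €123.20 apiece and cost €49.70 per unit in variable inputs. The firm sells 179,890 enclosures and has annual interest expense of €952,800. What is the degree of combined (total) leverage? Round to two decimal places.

1.70

Total contribution margin = 179,890 × €73.50 = €13,221,915.00.
EBIT = €13,221,915.00 − €4,483,400 = €8,738,515.00. Interest = €952,800.00, so EBIT − I = €7,785,715.00.
DCL = contribution ÷ (EBIT − I) = €13,221,915.00 ÷ €7,785,715.00 = 1.6982.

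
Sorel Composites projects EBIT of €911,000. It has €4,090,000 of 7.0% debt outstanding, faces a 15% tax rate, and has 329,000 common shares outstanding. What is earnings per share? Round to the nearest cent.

€1.61

Pre-tax income = €911,000 − €286,300.00 = €624,700.00.
Net income = €624,700.00 × (1 − 0.15) = €530,995.00.
EPS = €530,995.00 ÷ 329,000 = €1.61.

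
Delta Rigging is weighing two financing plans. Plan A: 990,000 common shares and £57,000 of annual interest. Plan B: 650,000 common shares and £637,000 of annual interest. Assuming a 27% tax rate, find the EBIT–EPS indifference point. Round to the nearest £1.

£1,745,824

Set EPS_A = EPS_B: (EBIT − £57,000)(1 − 0.27) ÷ 990,000 = (EBIT − £637,000)(1 − 0.27) ÷ 650,000.
The (1 − t) factor cancels: (EBIT − 57,000) × 650,000 = (EBIT − 637,000) × 990,000.
Solving, EBIT = (637,000·990,000 − 57,000·650,000) / (990,000 − 650,000) = 593,580,000,000 / 340,000 = 1,745,823.53.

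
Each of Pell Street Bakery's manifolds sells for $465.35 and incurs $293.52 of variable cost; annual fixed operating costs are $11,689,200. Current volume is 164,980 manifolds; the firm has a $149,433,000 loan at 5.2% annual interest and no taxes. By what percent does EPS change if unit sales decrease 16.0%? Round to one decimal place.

-51.0%

Contribution at this volume is 164,980 × $171.83 = $28,348,513.40.
EBIT = $28,348,513.40 − $11,689,200 = $16,659,313.40.
Interest = $7,770,516.00, so EBIT − I = $8,888,797.40.
Degree of combined leverage = contribution ÷ (EBIT − I) = $28,348,513.40 ÷ $8,888,797.40 = 3.1892.
EPS therefore changes by 3.1892 × (-16.0%) = -51.0%.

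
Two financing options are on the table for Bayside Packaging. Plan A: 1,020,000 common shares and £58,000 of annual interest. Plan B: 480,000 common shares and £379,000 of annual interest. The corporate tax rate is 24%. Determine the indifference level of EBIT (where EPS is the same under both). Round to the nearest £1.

£664,333

At indifference, (EBIT − 58,000)(1 − t)/1,020,000 = (EBIT − 379,000)(1 − t)/480,000.
Cancelling (1 − t) and cross-multiplying: 480,000·(EBIT − 58,000) = 1,020,000·(EBIT − 379,000).
EBIT × (1,020,000 − 480,000) = 379,000 × 1,020,000 − 58,000 × 480,000 = 358,740,000,000, so EBIT = 358,740,000,000 ÷ 540,000 = 664,333.33.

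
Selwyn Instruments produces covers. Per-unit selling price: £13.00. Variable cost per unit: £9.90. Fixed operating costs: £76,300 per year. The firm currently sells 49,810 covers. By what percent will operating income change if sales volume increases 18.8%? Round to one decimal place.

+37.2%

At 49,810 units, contribution = 49,810 × £3.10 = £154,411.00.
Subtracting fixed costs: EBIT = £154,411.00 − £76,300 = £78,111.00.
Degree of operating leverage = £154,411.00 / £78,111.00 = 1.9768.
%ΔEBIT = DOL × %ΔSales = 1.9768 × +18.8% = +37.2%.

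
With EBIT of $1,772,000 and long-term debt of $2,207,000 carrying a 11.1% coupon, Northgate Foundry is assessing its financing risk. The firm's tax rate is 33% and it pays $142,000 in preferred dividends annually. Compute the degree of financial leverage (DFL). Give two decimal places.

1.35

Annual interest charges come to $244,977.00.
Preferred dividends grossed up pre-tax: $142,000 / (1 − 0.33) = $211,940.30.
DFL = EBIT ÷ [EBIT − I − D_p/(1−t)] = $1,772,000 ÷ [$1,772,000 − $244,977.00 − $211,940.30] = $1,772,000 ÷ $1,315,082.70 = 1.3474.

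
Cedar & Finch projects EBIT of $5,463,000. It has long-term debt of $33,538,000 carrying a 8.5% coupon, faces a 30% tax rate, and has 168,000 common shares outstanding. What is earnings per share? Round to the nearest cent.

Interest = $2,850,730.00, so EBT = $5,463,000 − $2,850,730.00 = $2,612,270.00.
After tax at 30%: net income = $2,612,270.00 × 0.70 = $1,828,589.00.
EPS = $1,828,589.00 ÷ 168,000 = $10.88.

$10.88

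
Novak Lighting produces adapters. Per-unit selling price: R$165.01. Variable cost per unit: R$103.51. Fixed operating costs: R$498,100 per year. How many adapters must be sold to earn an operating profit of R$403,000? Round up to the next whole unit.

Contribution margin per unit = R$165.01 − R$103.51 = R$61.50.
Required volume = (fixed costs + target profit) ÷ CM = (R$498,100 + R$403,000) ÷ R$61.50 = 14,652.03, so 14,653 adapters.

14,653 adapters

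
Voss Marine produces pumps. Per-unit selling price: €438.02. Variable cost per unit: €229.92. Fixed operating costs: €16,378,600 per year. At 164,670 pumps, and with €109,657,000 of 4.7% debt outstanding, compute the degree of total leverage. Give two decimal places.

2.69

Contribution at this volume is 164,670 × €208.10 = €34,267,827.00.
Subtracting fixed costs: EBIT = €34,267,827.00 − €16,378,600 = €17,889,227.00. Interest = €5,153,879.00.
DOL = €34,267,827.00 ÷ €17,889,227.00 = 1.9156; DFL = €17,889,227.00 ÷ €12,735,348.00 = 1.4047.
DCL = DOL × DFL = 1.9156 × 1.4047 = 2.6908.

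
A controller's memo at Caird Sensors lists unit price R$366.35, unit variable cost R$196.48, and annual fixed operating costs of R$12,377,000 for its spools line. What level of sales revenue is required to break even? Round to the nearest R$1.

Contribution margin per unit = R$366.35 − R$196.48 = R$169.87, a CM ratio of R$169.87 ÷ R$366.35 = 0.4637.
Break-even revenue = fixed costs × price ÷ CM = R$12,377,000 × R$366.35 ÷ R$169.87 = R$26,692,847.

R$26,692,847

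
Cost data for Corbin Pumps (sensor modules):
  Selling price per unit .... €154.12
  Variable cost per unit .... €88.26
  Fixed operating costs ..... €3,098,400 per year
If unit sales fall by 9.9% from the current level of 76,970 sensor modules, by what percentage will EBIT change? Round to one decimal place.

Total contribution margin = 76,970 × €65.86 = €5,069,244.20.
Operating income = contribution − fixed costs = €5,069,244.20 − €3,098,400 = €1,970,844.20.
Degree of operating leverage = €5,069,244.20 / €1,970,844.20 = 2.5721.
Operating income changes by 2.5721 × -9.9% = -25.5%.

-25.5%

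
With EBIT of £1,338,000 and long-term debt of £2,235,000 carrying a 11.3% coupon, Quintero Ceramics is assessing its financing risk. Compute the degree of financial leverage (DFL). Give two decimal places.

Interest = £252,555.00.
DFL = EBIT ÷ (EBIT − I) = £1,338,000 ÷ (£1,338,000 − £252,555.00) = £1,338,000 ÷ £1,085,445.00 = 1.2327.

1.23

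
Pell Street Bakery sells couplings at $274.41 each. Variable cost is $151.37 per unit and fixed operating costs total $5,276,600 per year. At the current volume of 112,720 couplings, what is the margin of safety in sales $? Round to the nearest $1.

$19,163,356

Contribution margin per unit = $274.41 − $151.37 = $123.04. Break-even units = $5,276,600 ÷ $123.04 = 42,885.24; break-even revenue = 42,885.24 × $274.41 = $11,768,138.87.
Actual sales revenue = 112,720 × $274.41 = $30,931,495.20.
Margin of safety = $30,931,495.20 − $11,768,138.87 = $19,163,356.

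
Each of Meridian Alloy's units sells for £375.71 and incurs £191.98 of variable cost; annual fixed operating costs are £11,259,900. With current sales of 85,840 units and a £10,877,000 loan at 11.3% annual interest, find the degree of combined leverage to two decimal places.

4.80

Total contribution margin = 85,840 × £183.73 = £15,771,383.20.
Subtracting fixed costs: EBIT = £15,771,383.20 − £11,259,900 = £4,511,483.20. Interest = £1,229,101.00, so EBIT − I = £3,282,382.20.
Degree of total leverage = total CM / (EBIT − interest) = £15,771,383.20 / £3,282,382.20 = 4.8049.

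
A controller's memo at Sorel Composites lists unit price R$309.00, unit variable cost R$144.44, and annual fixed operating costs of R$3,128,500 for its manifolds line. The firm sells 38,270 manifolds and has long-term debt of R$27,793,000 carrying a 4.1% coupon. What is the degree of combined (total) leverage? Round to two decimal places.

At 38,270 units, contribution = 38,270 × R$164.56 = R$6,297,711.20.
EBIT = R$6,297,711.20 − R$3,128,500 = R$3,169,211.20. Interest = R$1,139,513.00, so EBIT − I = R$2,029,698.20.
Degree of total leverage = total CM / (EBIT − interest) = R$6,297,711.20 / R$2,029,698.20 = 3.1028.

3.10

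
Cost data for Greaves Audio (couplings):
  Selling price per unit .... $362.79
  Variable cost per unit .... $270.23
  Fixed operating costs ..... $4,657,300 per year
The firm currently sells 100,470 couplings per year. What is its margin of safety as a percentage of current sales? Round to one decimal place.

Unit CM = price − variable cost = $362.79 − $270.23 = $92.56. Break-even units = $4,657,300 ÷ $92.56 = 50,316.55; break-even revenue = 50,316.55 × $362.79 = $18,254,341.69.
Current sales = 100,470 × $362.79 = $36,449,511.30.
Margin of safety = ($36,449,511.30 − $18,254,341.69) ÷ $36,449,511.30 = 49.9%.

49.9%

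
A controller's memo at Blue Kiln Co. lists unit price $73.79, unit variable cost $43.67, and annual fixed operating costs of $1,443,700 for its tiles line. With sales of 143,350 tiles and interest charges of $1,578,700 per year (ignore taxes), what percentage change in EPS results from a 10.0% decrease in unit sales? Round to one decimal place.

Total contribution margin = 143,350 × $30.12 = $4,317,702.00.
EBIT = $4,317,702.00 − $1,443,700 = $2,874,002.00.
After interest of $1,578,700.00, pre-tax earnings = $1,295,302.00.
Degree of combined leverage = contribution ÷ (EBIT − I) = $4,317,702.00 ÷ $1,295,302.00 = 3.3334.
EPS therefore changes by 3.3334 × (-10.0%) = -33.3%.

-33.3%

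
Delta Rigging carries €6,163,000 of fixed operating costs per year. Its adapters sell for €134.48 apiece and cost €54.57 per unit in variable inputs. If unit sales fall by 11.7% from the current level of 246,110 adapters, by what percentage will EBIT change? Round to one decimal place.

Total contribution margin = 246,110 × €79.91 = €19,666,650.10.
Subtracting fixed costs: EBIT = €19,666,650.10 − €6,163,000 = €13,503,650.10.
DOL = contribution ÷ EBIT = €19,666,650.10 ÷ €13,503,650.10 = 1.4564.
%ΔEBIT = DOL × %ΔSales = 1.4564 × -11.7% = -17.0%.

-17.0%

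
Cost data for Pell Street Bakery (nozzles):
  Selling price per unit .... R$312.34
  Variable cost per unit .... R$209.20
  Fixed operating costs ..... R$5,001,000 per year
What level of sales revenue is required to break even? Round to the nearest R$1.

CM per unit = R$312.34 − R$209.20 = R$103.14; CM ratio = R$103.14 / R$312.34 = 0.3302.
Break-even revenue = fixed costs × price ÷ CM = R$5,001,000 × R$312.34 ÷ R$103.14 = R$15,144,583.

R$15,144,583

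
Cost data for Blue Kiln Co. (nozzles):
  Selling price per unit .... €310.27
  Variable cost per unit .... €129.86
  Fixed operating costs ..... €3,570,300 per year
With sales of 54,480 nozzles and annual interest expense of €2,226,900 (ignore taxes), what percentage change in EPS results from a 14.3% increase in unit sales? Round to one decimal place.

Contribution at this volume is 54,480 × €180.41 = €9,828,736.80.
Subtracting fixed costs: EBIT = €9,828,736.80 − €3,570,300 = €6,258,436.80.
Interest = €2,226,900.00, so EBIT − I = €4,031,536.80.
Degree of combined leverage = contribution ÷ (EBIT − I) = €9,828,736.80 ÷ €4,031,536.80 = 2.4380.
%ΔEPS = DCL × %ΔSales = 2.4380 × +14.3% = +34.9%.

+34.9%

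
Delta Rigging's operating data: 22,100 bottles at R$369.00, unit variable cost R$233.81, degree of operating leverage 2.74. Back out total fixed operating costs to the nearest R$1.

Total contribution margin = 22,100 × R$135.19 = R$2,987,699.00.
Since DOL = CM ÷ EBIT, EBIT = R$2,987,699.00 ÷ 2.74 = R$1,090,401.09.
And FC = contribution − EBIT = R$2,987,699.00 − R$1,090,401.09 = R$1,897,298.

R$1,897,298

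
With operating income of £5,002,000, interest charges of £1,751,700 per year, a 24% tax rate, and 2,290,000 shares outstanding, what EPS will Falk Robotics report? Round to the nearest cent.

Pre-tax income = £5,002,000 − £1,751,700.00 = £3,250,300.00.
After tax at 24%: net income = £3,250,300.00 × 0.76 = £2,470,228.00.
EPS = £2,470,228.00 ÷ 2,290,000 = £1.08.

£1.08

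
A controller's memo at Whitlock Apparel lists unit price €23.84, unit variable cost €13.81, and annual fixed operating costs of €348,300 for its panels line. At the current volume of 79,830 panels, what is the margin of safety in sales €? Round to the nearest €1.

Unit CM = price − variable cost = €23.84 − €13.81 = €10.03. Break-even units = €348,300 ÷ €10.03 = 34,725.82; break-even revenue = 34,725.82 × €23.84 = €827,863.61.
Current sales = 79,830 × €23.84 = €1,903,147.20.
Margin of safety = €1,903,147.20 − €827,863.61 = €1,075,284.

€1,075,284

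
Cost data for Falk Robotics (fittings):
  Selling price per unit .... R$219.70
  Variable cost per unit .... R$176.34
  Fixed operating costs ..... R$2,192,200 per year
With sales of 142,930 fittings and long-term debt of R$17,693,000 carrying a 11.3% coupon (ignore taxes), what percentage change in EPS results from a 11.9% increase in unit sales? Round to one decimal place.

+36.8%

Contribution at this volume is 142,930 × R$43.36 = R$6,197,444.80.
Subtracting fixed costs: EBIT = R$6,197,444.80 − R$2,192,200 = R$4,005,244.80.
Interest = R$1,999,309.00, so EBIT − I = R$2,005,935.80.
Degree of combined leverage = contribution ÷ (EBIT − I) = R$6,197,444.80 ÷ R$2,005,935.80 = 3.0896.
%ΔEPS = DCL × %ΔSales = 3.0896 × +11.9% = +36.8%.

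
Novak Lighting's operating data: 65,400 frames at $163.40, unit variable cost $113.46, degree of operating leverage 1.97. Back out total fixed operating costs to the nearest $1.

Contribution at this volume is 65,400 × $49.94 = $3,266,076.00.
Since DOL = CM ÷ EBIT, EBIT = $3,266,076.00 ÷ 1.97 = $1,657,906.60.
Fixed costs = CM − EBIT = $3,266,076.00 − $1,657,906.60 = $1,608,169.

$1,608,169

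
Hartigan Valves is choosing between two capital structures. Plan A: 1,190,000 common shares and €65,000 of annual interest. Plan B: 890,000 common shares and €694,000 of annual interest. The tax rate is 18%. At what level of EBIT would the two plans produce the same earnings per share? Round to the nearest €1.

At indifference, (EBIT − 65,000)(1 − t)/1,190,000 = (EBIT − 694,000)(1 − t)/890,000.
The (1 − t) factor cancels: (EBIT − 65,000) × 890,000 = (EBIT − 694,000) × 1,190,000.
EBIT × (1,190,000 − 890,000) = 694,000 × 1,190,000 − 65,000 × 890,000 = 768,010,000,000, so EBIT = 768,010,000,000 ÷ 300,000 = 2,560,033.33.

€2,560,033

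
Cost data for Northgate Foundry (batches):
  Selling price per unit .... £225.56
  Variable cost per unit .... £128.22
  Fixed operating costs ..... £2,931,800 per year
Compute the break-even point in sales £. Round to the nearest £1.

Contribution margin per unit = £225.56 − £128.22 = £97.34, a CM ratio of £97.34 ÷ £225.56 = 0.4315.
Break-even sales = FC ÷ CM ratio = £2,931,800 × £225.56 / £97.34 = £6,793,680.

£6,793,680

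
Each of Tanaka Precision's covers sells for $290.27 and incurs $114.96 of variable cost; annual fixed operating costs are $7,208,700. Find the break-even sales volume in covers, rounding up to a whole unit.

41,120 covers

Each unit contributes $290.27 − $114.96 = $175.31.
Break-even volume = fixed costs ÷ CM per unit = $7,208,700 ÷ $175.31 = 41,119.73, so 41,120 covers.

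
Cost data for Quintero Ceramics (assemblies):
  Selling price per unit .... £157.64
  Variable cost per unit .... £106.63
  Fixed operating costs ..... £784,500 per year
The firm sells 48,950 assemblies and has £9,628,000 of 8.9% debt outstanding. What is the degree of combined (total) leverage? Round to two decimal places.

2.92

Total contribution margin = 48,950 × £51.01 = £2,496,939.50.
Subtracting fixed costs: EBIT = £2,496,939.50 − £784,500 = £1,712,439.50. Interest = £856,892.00.
DOL = £2,496,939.50 ÷ £1,712,439.50 = 1.4581; DFL = £1,712,439.50 ÷ £855,547.50 = 2.0016.
DCL = DOL × DFL = 1.4581 × 2.0016 = 2.9185.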